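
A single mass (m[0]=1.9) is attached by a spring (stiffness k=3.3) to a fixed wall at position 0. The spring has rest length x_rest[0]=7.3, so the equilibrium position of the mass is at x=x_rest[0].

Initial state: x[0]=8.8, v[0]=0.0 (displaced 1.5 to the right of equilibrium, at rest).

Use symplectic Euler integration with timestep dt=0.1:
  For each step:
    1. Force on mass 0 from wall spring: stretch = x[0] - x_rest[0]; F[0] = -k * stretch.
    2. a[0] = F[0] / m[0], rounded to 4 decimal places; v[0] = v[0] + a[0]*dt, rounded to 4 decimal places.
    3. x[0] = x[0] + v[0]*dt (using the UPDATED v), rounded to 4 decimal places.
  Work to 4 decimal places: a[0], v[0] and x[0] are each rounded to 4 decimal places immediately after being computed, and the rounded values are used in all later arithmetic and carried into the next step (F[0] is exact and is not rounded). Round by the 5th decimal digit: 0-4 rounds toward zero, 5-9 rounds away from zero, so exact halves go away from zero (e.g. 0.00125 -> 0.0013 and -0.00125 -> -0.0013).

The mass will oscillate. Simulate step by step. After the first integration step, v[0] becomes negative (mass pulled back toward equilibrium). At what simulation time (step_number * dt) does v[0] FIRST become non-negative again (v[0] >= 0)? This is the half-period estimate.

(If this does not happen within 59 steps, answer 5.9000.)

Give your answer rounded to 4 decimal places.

Answer: 2.4000

Derivation:
Step 0: x=[8.8000] v=[0.0000]
Step 1: x=[8.7740] v=[-0.2605]
Step 2: x=[8.7224] v=[-0.5165]
Step 3: x=[8.6460] v=[-0.7636]
Step 4: x=[8.5463] v=[-0.9974]
Step 5: x=[8.4249] v=[-1.2139]
Step 6: x=[8.2840] v=[-1.4093]
Step 7: x=[8.1260] v=[-1.5802]
Step 8: x=[7.9536] v=[-1.7237]
Step 9: x=[7.7699] v=[-1.8372]
Step 10: x=[7.5780] v=[-1.9188]
Step 11: x=[7.3813] v=[-1.9671]
Step 12: x=[7.1832] v=[-1.9812]
Step 13: x=[6.9871] v=[-1.9609]
Step 14: x=[6.7964] v=[-1.9066]
Step 15: x=[6.6145] v=[-1.8191]
Step 16: x=[6.4445] v=[-1.7000]
Step 17: x=[6.2894] v=[-1.5514]
Step 18: x=[6.1518] v=[-1.3759]
Step 19: x=[6.0342] v=[-1.1765]
Step 20: x=[5.9385] v=[-0.9567]
Step 21: x=[5.8665] v=[-0.7202]
Step 22: x=[5.8194] v=[-0.4712]
Step 23: x=[5.7980] v=[-0.2140]
Step 24: x=[5.8027] v=[0.0469]
First v>=0 after going negative at step 24, time=2.4000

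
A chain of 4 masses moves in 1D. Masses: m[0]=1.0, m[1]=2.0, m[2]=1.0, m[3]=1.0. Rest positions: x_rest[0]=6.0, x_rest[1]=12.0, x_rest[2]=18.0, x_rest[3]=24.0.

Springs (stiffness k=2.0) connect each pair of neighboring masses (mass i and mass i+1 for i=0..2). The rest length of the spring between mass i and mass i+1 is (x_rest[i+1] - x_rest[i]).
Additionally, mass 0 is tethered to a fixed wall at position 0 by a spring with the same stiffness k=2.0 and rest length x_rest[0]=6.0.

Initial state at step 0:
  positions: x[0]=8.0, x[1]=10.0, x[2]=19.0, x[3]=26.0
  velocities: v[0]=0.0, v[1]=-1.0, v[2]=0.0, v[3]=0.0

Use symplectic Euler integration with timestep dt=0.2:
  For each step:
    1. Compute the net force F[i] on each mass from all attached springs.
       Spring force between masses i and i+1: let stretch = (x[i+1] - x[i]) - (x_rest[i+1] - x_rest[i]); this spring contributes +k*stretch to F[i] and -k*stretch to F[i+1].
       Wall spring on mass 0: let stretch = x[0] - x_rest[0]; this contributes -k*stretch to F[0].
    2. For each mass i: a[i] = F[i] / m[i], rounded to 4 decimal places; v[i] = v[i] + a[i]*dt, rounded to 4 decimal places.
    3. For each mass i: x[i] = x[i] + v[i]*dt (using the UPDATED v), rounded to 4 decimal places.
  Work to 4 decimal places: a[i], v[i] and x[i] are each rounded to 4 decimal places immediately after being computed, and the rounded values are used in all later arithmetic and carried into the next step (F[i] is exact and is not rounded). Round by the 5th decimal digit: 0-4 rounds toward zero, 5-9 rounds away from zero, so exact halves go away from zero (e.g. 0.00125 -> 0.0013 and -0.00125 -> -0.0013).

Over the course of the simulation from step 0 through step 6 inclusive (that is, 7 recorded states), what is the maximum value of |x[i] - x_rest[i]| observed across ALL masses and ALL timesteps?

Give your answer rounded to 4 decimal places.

Step 0: x=[8.0000 10.0000 19.0000 26.0000] v=[0.0000 -1.0000 0.0000 0.0000]
Step 1: x=[7.5200 10.0800 18.8400 25.9200] v=[-2.4000 0.4000 -0.8000 -0.4000]
Step 2: x=[6.6432 10.4080 18.5456 25.7536] v=[-4.3840 1.6400 -1.4720 -0.8320]
Step 3: x=[5.5361 10.9109 18.1768 25.4906] v=[-5.5354 2.5146 -1.8438 -1.3152]
Step 4: x=[4.4161 11.4895 17.8119 25.1225] v=[-5.5999 2.8928 -1.8246 -1.8407]
Step 5: x=[3.5087 12.0380 17.5260 24.6495] v=[-4.5370 2.7426 -1.4293 -2.3649]
Step 6: x=[3.0029 12.4649 17.3710 24.0866] v=[-2.5288 2.1343 -0.7751 -2.8143]
Max displacement = 2.9971

Answer: 2.9971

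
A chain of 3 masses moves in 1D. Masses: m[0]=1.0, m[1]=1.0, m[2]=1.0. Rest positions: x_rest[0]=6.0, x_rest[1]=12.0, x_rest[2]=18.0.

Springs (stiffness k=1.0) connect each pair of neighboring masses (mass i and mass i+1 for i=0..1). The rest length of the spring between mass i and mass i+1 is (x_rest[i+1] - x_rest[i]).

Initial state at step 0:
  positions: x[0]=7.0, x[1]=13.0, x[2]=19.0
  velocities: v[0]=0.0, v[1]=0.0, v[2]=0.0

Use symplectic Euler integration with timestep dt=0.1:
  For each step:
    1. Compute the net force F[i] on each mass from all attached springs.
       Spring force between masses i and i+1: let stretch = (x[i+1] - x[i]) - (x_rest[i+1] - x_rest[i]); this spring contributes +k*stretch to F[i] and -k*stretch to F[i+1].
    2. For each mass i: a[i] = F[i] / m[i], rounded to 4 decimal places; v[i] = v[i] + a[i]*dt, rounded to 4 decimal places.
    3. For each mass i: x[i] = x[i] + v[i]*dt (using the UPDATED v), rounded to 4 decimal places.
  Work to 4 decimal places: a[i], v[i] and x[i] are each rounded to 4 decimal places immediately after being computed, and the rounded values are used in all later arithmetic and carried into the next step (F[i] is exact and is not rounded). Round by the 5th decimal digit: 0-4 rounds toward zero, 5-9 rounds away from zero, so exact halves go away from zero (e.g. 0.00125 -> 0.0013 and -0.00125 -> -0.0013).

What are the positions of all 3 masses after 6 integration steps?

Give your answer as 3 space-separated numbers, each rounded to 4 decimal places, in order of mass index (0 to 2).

Step 0: x=[7.0000 13.0000 19.0000] v=[0.0000 0.0000 0.0000]
Step 1: x=[7.0000 13.0000 19.0000] v=[0.0000 0.0000 0.0000]
Step 2: x=[7.0000 13.0000 19.0000] v=[0.0000 0.0000 0.0000]
Step 3: x=[7.0000 13.0000 19.0000] v=[0.0000 0.0000 0.0000]
Step 4: x=[7.0000 13.0000 19.0000] v=[0.0000 0.0000 0.0000]
Step 5: x=[7.0000 13.0000 19.0000] v=[0.0000 0.0000 0.0000]
Step 6: x=[7.0000 13.0000 19.0000] v=[0.0000 0.0000 0.0000]

Answer: 7.0000 13.0000 19.0000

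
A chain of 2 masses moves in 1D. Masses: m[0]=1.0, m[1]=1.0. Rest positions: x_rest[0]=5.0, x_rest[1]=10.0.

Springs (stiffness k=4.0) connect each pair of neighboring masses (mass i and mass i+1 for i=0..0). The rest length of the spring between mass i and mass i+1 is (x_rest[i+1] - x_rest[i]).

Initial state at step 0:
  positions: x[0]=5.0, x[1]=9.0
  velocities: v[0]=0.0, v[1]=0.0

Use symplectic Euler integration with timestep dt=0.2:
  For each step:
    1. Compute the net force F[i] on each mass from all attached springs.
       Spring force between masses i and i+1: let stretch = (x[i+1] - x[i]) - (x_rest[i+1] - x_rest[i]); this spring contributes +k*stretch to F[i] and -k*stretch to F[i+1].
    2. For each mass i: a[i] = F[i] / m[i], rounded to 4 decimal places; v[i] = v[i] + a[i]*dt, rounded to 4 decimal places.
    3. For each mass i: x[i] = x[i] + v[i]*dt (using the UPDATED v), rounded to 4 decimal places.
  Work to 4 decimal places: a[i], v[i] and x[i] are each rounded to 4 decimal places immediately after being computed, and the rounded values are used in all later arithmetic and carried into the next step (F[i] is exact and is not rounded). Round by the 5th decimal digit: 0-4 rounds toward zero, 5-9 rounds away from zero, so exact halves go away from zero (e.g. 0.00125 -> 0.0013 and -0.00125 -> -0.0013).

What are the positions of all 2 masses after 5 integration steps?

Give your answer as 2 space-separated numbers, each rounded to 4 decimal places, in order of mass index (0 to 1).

Answer: 3.9787 10.0213

Derivation:
Step 0: x=[5.0000 9.0000] v=[0.0000 0.0000]
Step 1: x=[4.8400 9.1600] v=[-0.8000 0.8000]
Step 2: x=[4.5712 9.4288] v=[-1.3440 1.3440]
Step 3: x=[4.2796 9.7204] v=[-1.4579 1.4579]
Step 4: x=[4.0585 9.9415] v=[-1.1053 1.1053]
Step 5: x=[3.9787 10.0213] v=[-0.3989 0.3989]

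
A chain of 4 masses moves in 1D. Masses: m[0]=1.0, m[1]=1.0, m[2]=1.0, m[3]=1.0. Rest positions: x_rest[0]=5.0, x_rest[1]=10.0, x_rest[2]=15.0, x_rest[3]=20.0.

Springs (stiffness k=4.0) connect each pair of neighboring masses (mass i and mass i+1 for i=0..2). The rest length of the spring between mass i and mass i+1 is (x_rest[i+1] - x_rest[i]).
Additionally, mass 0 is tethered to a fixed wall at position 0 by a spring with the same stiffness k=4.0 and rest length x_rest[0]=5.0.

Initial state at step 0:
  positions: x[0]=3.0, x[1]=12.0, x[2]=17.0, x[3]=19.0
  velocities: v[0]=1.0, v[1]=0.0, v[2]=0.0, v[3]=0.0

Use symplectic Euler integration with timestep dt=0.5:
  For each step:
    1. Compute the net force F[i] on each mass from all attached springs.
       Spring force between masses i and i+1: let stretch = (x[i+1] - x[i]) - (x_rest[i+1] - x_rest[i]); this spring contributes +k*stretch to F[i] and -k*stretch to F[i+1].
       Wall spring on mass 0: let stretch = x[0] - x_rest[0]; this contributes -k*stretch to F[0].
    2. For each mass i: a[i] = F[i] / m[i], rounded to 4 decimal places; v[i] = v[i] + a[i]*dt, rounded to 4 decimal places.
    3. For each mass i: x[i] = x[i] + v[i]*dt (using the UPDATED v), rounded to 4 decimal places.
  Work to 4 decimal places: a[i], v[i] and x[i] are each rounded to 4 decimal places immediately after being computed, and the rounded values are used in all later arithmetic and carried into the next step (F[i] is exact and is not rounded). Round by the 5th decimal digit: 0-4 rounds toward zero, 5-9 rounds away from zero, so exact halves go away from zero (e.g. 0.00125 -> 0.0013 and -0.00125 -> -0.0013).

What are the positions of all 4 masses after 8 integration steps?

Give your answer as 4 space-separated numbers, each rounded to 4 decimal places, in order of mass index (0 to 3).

Step 0: x=[3.0000 12.0000 17.0000 19.0000] v=[1.0000 0.0000 0.0000 0.0000]
Step 1: x=[9.5000 8.0000 14.0000 22.0000] v=[13.0000 -8.0000 -6.0000 6.0000]
Step 2: x=[5.0000 11.5000 13.0000 22.0000] v=[-9.0000 7.0000 -2.0000 0.0000]
Step 3: x=[2.0000 10.0000 19.5000 18.0000] v=[-6.0000 -3.0000 13.0000 -8.0000]
Step 4: x=[5.0000 10.0000 15.0000 20.5000] v=[6.0000 0.0000 -9.0000 5.0000]
Step 5: x=[8.0000 10.0000 11.0000 22.5000] v=[6.0000 0.0000 -8.0000 4.0000]
Step 6: x=[5.0000 9.0000 17.5000 18.0000] v=[-6.0000 -2.0000 13.0000 -9.0000]
Step 7: x=[1.0000 12.5000 16.0000 18.0000] v=[-8.0000 7.0000 -3.0000 0.0000]
Step 8: x=[7.5000 8.0000 13.0000 21.0000] v=[13.0000 -9.0000 -6.0000 6.0000]

Answer: 7.5000 8.0000 13.0000 21.0000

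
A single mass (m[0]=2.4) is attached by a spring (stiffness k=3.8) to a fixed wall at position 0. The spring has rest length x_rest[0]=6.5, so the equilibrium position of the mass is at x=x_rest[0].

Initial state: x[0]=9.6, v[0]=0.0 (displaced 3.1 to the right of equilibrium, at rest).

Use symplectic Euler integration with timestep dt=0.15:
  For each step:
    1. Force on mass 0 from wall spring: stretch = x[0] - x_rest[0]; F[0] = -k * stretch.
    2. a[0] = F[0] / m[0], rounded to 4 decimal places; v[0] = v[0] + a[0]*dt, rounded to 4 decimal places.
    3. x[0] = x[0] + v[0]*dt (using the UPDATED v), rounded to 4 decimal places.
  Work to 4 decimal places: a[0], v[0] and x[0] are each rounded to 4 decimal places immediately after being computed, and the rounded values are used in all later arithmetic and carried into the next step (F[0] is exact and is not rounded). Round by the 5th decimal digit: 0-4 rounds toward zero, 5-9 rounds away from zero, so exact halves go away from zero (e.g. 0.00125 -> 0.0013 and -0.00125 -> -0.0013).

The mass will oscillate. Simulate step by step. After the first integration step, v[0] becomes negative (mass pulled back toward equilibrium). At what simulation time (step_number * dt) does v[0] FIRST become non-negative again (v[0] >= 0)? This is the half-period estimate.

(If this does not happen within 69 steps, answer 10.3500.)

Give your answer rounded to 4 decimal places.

Step 0: x=[9.6000] v=[0.0000]
Step 1: x=[9.4896] v=[-0.7362]
Step 2: x=[9.2727] v=[-1.4462]
Step 3: x=[8.9570] v=[-2.1047]
Step 4: x=[8.5538] v=[-2.6882]
Step 5: x=[8.0774] v=[-3.1760]
Step 6: x=[7.5448] v=[-3.5506]
Step 7: x=[6.9750] v=[-3.7987]
Step 8: x=[6.3883] v=[-3.9115]
Step 9: x=[5.8056] v=[-3.8850]
Step 10: x=[5.2476] v=[-3.7201]
Step 11: x=[4.7342] v=[-3.4227]
Step 12: x=[4.2837] v=[-3.0033]
Step 13: x=[3.9122] v=[-2.4769]
Step 14: x=[3.6329] v=[-1.8623]
Step 15: x=[3.4557] v=[-1.1814]
Step 16: x=[3.3869] v=[-0.4584]
Step 17: x=[3.4291] v=[0.2810]
First v>=0 after going negative at step 17, time=2.5500

Answer: 2.5500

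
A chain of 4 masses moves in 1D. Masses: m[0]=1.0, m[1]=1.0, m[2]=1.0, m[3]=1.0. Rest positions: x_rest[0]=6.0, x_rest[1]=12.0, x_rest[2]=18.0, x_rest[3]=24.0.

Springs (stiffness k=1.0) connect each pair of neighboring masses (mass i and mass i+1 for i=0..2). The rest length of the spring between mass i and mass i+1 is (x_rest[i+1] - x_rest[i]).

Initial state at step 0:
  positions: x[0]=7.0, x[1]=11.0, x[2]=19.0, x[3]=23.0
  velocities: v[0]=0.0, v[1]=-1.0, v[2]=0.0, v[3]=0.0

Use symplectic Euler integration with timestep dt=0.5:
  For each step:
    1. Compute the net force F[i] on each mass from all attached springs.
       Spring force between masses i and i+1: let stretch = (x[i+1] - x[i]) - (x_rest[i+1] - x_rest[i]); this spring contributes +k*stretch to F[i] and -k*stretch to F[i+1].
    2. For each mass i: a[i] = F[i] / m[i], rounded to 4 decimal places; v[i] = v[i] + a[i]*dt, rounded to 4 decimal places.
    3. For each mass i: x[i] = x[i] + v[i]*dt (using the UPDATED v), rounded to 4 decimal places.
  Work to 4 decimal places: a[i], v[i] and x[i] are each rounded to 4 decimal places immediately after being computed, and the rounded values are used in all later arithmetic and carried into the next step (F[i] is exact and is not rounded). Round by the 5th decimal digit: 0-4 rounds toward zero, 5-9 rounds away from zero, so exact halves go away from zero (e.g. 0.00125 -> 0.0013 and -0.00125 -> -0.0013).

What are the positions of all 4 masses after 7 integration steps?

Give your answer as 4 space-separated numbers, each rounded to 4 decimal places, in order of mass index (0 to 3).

Step 0: x=[7.0000 11.0000 19.0000 23.0000] v=[0.0000 -1.0000 0.0000 0.0000]
Step 1: x=[6.5000 11.5000 18.0000 23.5000] v=[-1.0000 1.0000 -2.0000 1.0000]
Step 2: x=[5.7500 12.3750 16.7500 24.1250] v=[-1.5000 1.7500 -2.5000 1.2500]
Step 3: x=[5.1563 12.6875 16.2500 24.4063] v=[-1.1875 0.6250 -1.0000 0.5625]
Step 4: x=[4.9454 12.0078 16.8985 24.1485] v=[-0.4219 -1.3594 1.2969 -0.5157]
Step 5: x=[5.0001 10.7852 18.1368 23.5782] v=[0.1093 -2.4453 2.4766 -1.1407]
Step 6: x=[5.0011 9.9542 18.8976 23.1475] v=[0.0019 -1.6621 1.5215 -0.8614]
Step 7: x=[4.7403 10.1208 18.4850 23.1544] v=[-0.5216 0.3331 -0.8253 0.0137]

Answer: 4.7403 10.1208 18.4850 23.1544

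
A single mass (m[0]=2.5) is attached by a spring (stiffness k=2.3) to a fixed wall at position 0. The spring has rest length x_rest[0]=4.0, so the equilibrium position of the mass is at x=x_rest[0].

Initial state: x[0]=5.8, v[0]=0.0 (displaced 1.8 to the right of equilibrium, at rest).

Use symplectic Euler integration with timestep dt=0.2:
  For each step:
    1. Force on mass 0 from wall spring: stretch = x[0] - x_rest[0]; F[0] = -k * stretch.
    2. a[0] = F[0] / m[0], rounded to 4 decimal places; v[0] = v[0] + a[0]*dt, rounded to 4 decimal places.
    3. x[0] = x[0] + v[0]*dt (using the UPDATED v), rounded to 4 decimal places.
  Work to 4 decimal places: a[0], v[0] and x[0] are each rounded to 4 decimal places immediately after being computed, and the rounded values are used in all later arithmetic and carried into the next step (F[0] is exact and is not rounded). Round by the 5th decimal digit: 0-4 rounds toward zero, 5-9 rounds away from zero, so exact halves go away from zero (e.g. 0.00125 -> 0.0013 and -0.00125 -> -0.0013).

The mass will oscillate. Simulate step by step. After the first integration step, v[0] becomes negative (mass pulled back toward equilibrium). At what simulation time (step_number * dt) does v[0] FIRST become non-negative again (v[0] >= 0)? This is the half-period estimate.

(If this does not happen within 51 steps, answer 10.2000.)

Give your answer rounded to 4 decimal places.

Answer: 3.4000

Derivation:
Step 0: x=[5.8000] v=[0.0000]
Step 1: x=[5.7338] v=[-0.3312]
Step 2: x=[5.6038] v=[-0.6502]
Step 3: x=[5.4147] v=[-0.9453]
Step 4: x=[5.1736] v=[-1.2056]
Step 5: x=[4.8893] v=[-1.4215]
Step 6: x=[4.5723] v=[-1.5851]
Step 7: x=[4.2342] v=[-1.6904]
Step 8: x=[3.8875] v=[-1.7335]
Step 9: x=[3.5449] v=[-1.7128]
Step 10: x=[3.2191] v=[-1.6291]
Step 11: x=[2.9220] v=[-1.4854]
Step 12: x=[2.6646] v=[-1.2870]
Step 13: x=[2.4563] v=[-1.0413]
Step 14: x=[2.3048] v=[-0.7573]
Step 15: x=[2.2157] v=[-0.4454]
Step 16: x=[2.1923] v=[-0.1171]
Step 17: x=[2.2354] v=[0.2155]
First v>=0 after going negative at step 17, time=3.4000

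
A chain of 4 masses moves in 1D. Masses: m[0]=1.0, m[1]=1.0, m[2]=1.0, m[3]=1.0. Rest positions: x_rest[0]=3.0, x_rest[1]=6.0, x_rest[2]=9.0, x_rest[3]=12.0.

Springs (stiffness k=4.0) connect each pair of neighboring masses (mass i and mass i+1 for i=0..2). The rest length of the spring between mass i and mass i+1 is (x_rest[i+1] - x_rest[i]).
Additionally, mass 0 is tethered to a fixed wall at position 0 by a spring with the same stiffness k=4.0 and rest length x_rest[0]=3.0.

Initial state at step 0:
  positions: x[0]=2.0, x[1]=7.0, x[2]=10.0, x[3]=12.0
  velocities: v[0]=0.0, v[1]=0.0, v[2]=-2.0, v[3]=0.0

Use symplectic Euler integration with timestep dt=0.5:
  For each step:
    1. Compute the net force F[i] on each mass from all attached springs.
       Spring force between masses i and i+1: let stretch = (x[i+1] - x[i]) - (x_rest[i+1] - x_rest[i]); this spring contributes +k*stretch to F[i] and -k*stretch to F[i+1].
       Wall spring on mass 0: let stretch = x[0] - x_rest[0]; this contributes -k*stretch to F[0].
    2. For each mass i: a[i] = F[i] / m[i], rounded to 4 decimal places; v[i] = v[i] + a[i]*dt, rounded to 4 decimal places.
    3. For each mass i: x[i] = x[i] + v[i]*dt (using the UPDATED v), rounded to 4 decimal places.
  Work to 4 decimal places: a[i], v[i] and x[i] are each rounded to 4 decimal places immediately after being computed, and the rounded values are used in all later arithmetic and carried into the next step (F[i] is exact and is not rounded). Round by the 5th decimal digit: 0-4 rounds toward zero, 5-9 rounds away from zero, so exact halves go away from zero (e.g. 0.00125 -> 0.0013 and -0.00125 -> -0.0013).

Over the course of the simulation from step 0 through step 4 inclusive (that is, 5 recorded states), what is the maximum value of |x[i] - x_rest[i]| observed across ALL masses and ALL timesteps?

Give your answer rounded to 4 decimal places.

Answer: 2.0000

Derivation:
Step 0: x=[2.0000 7.0000 10.0000 12.0000] v=[0.0000 0.0000 -2.0000 0.0000]
Step 1: x=[5.0000 5.0000 8.0000 13.0000] v=[6.0000 -4.0000 -4.0000 2.0000]
Step 2: x=[3.0000 6.0000 8.0000 12.0000] v=[-4.0000 2.0000 0.0000 -2.0000]
Step 3: x=[1.0000 6.0000 10.0000 10.0000] v=[-4.0000 0.0000 4.0000 -4.0000]
Step 4: x=[3.0000 5.0000 8.0000 11.0000] v=[4.0000 -2.0000 -4.0000 2.0000]
Max displacement = 2.0000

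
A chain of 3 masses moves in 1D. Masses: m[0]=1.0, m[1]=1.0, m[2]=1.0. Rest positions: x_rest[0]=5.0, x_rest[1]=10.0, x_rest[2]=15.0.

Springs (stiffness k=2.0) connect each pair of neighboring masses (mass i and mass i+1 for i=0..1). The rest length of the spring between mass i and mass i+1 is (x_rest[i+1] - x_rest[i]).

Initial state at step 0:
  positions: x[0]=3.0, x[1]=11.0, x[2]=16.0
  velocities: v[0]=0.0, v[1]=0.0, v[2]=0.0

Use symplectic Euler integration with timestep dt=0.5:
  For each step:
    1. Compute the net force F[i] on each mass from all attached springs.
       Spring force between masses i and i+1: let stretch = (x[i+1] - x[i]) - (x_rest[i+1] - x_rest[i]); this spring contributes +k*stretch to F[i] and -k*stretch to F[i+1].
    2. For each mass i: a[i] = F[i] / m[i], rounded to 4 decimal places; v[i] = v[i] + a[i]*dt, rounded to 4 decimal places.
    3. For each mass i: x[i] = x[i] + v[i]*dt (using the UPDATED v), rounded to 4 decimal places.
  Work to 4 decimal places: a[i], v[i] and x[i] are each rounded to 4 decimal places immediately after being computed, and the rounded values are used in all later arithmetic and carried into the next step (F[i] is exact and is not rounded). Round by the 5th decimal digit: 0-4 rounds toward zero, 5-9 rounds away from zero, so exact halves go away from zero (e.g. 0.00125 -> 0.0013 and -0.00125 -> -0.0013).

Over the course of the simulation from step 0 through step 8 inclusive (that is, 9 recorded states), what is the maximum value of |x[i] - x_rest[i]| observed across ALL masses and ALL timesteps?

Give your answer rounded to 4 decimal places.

Answer: 2.1875

Derivation:
Step 0: x=[3.0000 11.0000 16.0000] v=[0.0000 0.0000 0.0000]
Step 1: x=[4.5000 9.5000 16.0000] v=[3.0000 -3.0000 0.0000]
Step 2: x=[6.0000 8.7500 15.2500] v=[3.0000 -1.5000 -1.5000]
Step 3: x=[6.3750 9.8750 13.7500] v=[0.7500 2.2500 -3.0000]
Step 4: x=[6.0000 11.1875 12.8125] v=[-0.7500 2.6250 -1.8750]
Step 5: x=[5.7188 10.7188 13.5625] v=[-0.5625 -0.9375 1.5000]
Step 6: x=[5.4376 9.1719 15.3907] v=[-0.5625 -3.0938 3.6563]
Step 7: x=[4.5235 8.8673 16.6095] v=[-1.8282 -0.6093 2.4375]
Step 8: x=[3.2813 10.2619 16.4572] v=[-2.4844 2.7891 -0.3047]
Max displacement = 2.1875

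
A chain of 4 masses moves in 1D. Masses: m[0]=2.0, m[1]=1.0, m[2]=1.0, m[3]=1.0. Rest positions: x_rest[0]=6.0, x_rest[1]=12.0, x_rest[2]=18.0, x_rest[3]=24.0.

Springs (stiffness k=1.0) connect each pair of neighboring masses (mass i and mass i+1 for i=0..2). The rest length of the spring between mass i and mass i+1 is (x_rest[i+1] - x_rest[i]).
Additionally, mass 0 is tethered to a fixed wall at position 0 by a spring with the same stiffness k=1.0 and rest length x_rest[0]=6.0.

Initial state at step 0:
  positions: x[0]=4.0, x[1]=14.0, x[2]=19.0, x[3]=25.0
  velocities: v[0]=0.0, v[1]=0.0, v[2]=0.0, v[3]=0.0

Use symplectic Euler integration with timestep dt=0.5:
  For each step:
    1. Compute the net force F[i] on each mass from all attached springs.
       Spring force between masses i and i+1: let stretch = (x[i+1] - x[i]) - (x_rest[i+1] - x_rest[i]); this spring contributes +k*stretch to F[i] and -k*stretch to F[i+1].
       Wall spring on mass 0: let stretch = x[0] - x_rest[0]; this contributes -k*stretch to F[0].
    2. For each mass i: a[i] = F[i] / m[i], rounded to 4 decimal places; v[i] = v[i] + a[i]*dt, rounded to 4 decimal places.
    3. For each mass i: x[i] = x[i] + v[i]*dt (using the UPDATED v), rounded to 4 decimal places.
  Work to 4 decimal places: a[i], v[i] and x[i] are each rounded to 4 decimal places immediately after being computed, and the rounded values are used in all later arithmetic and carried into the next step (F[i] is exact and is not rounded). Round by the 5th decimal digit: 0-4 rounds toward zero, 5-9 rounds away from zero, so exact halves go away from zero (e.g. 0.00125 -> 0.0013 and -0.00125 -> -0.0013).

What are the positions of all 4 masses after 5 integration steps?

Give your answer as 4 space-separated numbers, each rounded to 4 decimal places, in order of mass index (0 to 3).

Answer: 7.6280 12.0877 16.7446 24.8482

Derivation:
Step 0: x=[4.0000 14.0000 19.0000 25.0000] v=[0.0000 0.0000 0.0000 0.0000]
Step 1: x=[4.7500 12.7500 19.2500 25.0000] v=[1.5000 -2.5000 0.5000 0.0000]
Step 2: x=[5.9063 11.1250 19.3125 25.0625] v=[2.3125 -3.2500 0.1250 0.1250]
Step 3: x=[6.9766 10.2422 18.7656 25.1875] v=[2.1406 -1.7656 -1.0938 0.2500]
Step 4: x=[7.5831 10.6739 17.6933 25.2071] v=[1.2129 0.8633 -2.1446 0.0391]
Step 5: x=[7.6280 12.0877 16.7446 24.8482] v=[0.0898 2.8276 -1.8974 -0.7178]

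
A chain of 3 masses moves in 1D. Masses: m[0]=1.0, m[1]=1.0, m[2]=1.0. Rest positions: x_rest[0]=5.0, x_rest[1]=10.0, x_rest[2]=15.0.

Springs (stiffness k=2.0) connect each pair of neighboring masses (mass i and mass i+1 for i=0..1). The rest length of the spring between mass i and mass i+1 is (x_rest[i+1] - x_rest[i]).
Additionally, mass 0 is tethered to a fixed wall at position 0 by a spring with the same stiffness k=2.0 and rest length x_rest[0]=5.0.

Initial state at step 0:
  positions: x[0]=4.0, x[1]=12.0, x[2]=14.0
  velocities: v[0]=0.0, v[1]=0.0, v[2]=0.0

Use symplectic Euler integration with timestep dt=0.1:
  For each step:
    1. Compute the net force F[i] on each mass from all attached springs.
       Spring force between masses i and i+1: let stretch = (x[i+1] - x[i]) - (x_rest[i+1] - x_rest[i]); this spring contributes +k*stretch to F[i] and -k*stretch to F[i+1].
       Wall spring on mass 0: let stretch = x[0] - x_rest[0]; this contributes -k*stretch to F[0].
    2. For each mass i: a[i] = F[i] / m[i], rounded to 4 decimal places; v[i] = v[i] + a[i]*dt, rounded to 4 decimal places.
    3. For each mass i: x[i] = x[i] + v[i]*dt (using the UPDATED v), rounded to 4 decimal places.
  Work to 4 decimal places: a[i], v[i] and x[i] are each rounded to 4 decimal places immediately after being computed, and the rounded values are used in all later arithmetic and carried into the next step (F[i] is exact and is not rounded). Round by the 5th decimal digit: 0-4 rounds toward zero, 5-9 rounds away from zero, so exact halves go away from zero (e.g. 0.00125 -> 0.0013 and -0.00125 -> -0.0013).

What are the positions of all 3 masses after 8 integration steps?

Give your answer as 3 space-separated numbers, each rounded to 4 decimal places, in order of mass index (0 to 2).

Answer: 5.8659 9.0656 15.5007

Derivation:
Step 0: x=[4.0000 12.0000 14.0000] v=[0.0000 0.0000 0.0000]
Step 1: x=[4.0800 11.8800 14.0600] v=[0.8000 -1.2000 0.6000]
Step 2: x=[4.2344 11.6476 14.1764] v=[1.5440 -2.3240 1.1640]
Step 3: x=[4.4524 11.3175 14.3422] v=[2.1798 -3.3009 1.6582]
Step 4: x=[4.7186 10.9106 14.5475] v=[2.6623 -4.0690 2.0533]
Step 5: x=[5.0143 10.4526 14.7801] v=[2.9570 -4.5800 2.3259]
Step 6: x=[5.3185 9.9724 15.0261] v=[3.0418 -4.8022 2.4604]
Step 7: x=[5.6094 9.5002 15.2711] v=[2.9089 -4.7222 2.4497]
Step 8: x=[5.8659 9.0656 15.5007] v=[2.5652 -4.3462 2.2955]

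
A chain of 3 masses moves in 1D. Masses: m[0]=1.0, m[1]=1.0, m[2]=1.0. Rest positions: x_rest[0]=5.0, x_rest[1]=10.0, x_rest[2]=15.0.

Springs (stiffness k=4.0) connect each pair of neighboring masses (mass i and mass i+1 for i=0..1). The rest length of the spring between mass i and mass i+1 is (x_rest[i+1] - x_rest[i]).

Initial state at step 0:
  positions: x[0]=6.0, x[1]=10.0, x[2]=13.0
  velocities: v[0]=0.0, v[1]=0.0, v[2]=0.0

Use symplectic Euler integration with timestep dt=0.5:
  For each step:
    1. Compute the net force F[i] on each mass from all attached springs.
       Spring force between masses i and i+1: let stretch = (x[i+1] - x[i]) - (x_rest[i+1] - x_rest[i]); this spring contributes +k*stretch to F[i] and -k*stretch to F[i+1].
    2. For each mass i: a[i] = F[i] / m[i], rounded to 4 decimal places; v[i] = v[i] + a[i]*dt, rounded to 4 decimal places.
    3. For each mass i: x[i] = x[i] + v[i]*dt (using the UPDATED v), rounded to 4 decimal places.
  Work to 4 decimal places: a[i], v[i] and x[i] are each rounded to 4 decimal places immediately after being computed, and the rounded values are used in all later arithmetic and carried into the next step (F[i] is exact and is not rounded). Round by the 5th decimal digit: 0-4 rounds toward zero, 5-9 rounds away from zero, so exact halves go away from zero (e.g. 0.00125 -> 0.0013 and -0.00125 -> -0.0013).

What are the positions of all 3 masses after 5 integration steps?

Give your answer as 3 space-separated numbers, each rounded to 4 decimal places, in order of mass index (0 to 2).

Answer: 6.0000 10.0000 13.0000

Derivation:
Step 0: x=[6.0000 10.0000 13.0000] v=[0.0000 0.0000 0.0000]
Step 1: x=[5.0000 9.0000 15.0000] v=[-2.0000 -2.0000 4.0000]
Step 2: x=[3.0000 10.0000 16.0000] v=[-4.0000 2.0000 2.0000]
Step 3: x=[3.0000 10.0000 16.0000] v=[0.0000 0.0000 0.0000]
Step 4: x=[5.0000 9.0000 15.0000] v=[4.0000 -2.0000 -2.0000]
Step 5: x=[6.0000 10.0000 13.0000] v=[2.0000 2.0000 -4.0000]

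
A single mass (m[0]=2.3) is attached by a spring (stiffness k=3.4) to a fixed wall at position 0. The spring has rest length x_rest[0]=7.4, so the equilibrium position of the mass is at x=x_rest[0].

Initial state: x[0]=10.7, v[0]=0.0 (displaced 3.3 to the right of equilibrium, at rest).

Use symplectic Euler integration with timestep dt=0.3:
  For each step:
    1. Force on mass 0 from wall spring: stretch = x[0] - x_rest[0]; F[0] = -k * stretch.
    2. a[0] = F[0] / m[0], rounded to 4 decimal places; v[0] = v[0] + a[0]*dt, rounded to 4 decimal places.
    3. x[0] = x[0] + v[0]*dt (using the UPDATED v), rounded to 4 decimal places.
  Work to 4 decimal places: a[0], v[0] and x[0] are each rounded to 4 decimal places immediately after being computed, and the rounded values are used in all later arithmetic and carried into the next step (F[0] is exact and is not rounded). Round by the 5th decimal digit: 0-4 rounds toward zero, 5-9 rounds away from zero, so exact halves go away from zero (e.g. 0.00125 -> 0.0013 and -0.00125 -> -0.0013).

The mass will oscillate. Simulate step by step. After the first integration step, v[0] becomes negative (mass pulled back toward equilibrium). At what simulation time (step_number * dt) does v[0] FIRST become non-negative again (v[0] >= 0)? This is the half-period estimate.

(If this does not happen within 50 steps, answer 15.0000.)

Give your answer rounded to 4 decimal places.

Step 0: x=[10.7000] v=[0.0000]
Step 1: x=[10.2610] v=[-1.4635]
Step 2: x=[9.4413] v=[-2.7323]
Step 3: x=[8.3500] v=[-3.6376]
Step 4: x=[7.1323] v=[-4.0589]
Step 5: x=[5.9502] v=[-3.9402]
Step 6: x=[4.9610] v=[-3.2972]
Step 7: x=[4.2963] v=[-2.2156]
Step 8: x=[4.0445] v=[-0.8392]
Step 9: x=[4.2392] v=[0.6489]
First v>=0 after going negative at step 9, time=2.7000

Answer: 2.7000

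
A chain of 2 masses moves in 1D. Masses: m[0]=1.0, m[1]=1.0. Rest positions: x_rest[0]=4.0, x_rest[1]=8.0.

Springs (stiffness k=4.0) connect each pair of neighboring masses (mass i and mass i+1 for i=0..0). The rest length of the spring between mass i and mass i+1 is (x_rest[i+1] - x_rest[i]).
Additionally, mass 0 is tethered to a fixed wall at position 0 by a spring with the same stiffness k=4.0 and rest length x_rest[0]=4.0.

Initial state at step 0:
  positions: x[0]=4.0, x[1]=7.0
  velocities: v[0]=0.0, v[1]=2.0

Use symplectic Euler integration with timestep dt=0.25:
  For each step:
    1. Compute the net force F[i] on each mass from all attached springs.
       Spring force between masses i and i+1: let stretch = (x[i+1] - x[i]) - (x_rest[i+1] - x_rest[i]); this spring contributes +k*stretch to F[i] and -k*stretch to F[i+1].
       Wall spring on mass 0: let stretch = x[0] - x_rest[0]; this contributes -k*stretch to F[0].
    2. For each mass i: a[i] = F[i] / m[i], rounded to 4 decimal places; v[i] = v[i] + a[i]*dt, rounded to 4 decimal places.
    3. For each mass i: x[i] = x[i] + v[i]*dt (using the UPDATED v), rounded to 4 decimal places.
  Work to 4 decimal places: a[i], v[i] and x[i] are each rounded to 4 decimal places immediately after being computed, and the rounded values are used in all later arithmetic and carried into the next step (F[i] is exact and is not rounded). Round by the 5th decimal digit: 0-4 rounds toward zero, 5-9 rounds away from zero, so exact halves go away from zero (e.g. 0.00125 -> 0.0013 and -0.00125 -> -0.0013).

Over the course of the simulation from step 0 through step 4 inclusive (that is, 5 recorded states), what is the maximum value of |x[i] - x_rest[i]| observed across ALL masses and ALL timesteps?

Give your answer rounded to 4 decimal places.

Answer: 1.2070

Derivation:
Step 0: x=[4.0000 7.0000] v=[0.0000 2.0000]
Step 1: x=[3.7500 7.7500] v=[-1.0000 3.0000]
Step 2: x=[3.5625 8.5000] v=[-0.7500 3.0000]
Step 3: x=[3.7188 9.0156] v=[0.6250 2.0625]
Step 4: x=[4.2696 9.2070] v=[2.2030 0.7657]
Max displacement = 1.2070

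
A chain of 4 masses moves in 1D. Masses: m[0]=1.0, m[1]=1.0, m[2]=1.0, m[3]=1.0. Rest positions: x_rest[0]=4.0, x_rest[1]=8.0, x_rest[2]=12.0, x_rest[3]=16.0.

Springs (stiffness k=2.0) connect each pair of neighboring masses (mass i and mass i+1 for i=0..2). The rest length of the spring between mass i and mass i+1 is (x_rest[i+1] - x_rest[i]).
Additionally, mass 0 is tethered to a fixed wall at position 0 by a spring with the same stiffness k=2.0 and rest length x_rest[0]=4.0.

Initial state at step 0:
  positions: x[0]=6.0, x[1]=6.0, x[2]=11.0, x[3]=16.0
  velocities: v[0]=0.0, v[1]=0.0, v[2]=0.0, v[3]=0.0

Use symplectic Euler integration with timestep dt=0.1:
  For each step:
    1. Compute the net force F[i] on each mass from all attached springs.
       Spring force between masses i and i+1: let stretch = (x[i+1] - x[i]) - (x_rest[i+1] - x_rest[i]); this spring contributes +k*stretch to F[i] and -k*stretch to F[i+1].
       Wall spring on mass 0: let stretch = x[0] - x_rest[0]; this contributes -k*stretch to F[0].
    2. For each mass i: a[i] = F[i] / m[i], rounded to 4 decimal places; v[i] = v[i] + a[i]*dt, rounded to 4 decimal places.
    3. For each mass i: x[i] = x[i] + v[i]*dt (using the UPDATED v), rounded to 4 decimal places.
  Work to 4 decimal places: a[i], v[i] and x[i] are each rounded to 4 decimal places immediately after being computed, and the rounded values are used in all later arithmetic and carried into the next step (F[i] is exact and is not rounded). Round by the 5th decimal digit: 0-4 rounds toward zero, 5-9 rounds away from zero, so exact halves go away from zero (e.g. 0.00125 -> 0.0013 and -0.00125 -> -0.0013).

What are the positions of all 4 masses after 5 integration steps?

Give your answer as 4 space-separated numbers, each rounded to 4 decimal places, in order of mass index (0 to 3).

Step 0: x=[6.0000 6.0000 11.0000 16.0000] v=[0.0000 0.0000 0.0000 0.0000]
Step 1: x=[5.8800 6.1000 11.0000 15.9800] v=[-1.2000 1.0000 0.0000 -0.2000]
Step 2: x=[5.6468 6.2936 11.0016 15.9404] v=[-2.3320 1.9360 0.0160 -0.3960]
Step 3: x=[5.3136 6.5684 11.0078 15.8820] v=[-3.3320 2.7482 0.0622 -0.5838]
Step 4: x=[4.8992 6.9069 11.0227 15.8061] v=[-4.1438 3.3851 0.1492 -0.7586]
Step 5: x=[4.4270 7.2876 11.0510 15.7146] v=[-4.7221 3.8067 0.2827 -0.9153]

Answer: 4.4270 7.2876 11.0510 15.7146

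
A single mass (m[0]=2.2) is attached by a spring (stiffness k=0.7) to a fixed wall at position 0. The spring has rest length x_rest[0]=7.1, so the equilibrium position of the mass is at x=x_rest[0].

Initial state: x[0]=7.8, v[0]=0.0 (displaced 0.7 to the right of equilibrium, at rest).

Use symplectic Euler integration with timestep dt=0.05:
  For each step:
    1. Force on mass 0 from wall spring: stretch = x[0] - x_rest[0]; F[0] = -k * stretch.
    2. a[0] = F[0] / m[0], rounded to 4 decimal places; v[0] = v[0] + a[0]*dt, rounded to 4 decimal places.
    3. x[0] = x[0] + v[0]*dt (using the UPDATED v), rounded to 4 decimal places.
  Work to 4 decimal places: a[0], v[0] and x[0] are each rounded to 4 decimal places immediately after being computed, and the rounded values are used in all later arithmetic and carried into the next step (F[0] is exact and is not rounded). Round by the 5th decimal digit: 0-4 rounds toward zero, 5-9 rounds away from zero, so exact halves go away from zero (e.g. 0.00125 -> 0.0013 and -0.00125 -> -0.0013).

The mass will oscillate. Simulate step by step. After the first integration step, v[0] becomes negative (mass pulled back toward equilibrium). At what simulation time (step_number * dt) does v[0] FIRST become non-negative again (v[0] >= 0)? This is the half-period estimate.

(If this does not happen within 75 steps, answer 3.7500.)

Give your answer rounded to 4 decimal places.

Answer: 3.7500

Derivation:
Step 0: x=[7.8000] v=[0.0000]
Step 1: x=[7.7994] v=[-0.0111]
Step 2: x=[7.7983] v=[-0.0222]
Step 3: x=[7.7966] v=[-0.0333]
Step 4: x=[7.7944] v=[-0.0444]
Step 5: x=[7.7916] v=[-0.0554]
Step 6: x=[7.7883] v=[-0.0664]
Step 7: x=[7.7844] v=[-0.0774]
Step 8: x=[7.7800] v=[-0.0883]
Step 9: x=[7.7750] v=[-0.0991]
Step 10: x=[7.7695] v=[-0.1098]
Step 11: x=[7.7635] v=[-0.1205]
Step 12: x=[7.7569] v=[-0.1311]
Step 13: x=[7.7498] v=[-0.1416]
Step 14: x=[7.7422] v=[-0.1519]
Step 15: x=[7.7341] v=[-0.1621]
Step 16: x=[7.7255] v=[-0.1722]
Step 17: x=[7.7164] v=[-0.1822]
Step 18: x=[7.7068] v=[-0.1920]
Step 19: x=[7.6967] v=[-0.2017]
Step 20: x=[7.6861] v=[-0.2112]
Step 21: x=[7.6751] v=[-0.2205]
Step 22: x=[7.6636] v=[-0.2297]
Step 23: x=[7.6517] v=[-0.2387]
Step 24: x=[7.6393] v=[-0.2475]
Step 25: x=[7.6265] v=[-0.2561]
Step 26: x=[7.6133] v=[-0.2645]
Step 27: x=[7.5997] v=[-0.2727]
Step 28: x=[7.5857] v=[-0.2807]
Step 29: x=[7.5713] v=[-0.2884]
Step 30: x=[7.5565] v=[-0.2959]
Step 31: x=[7.5413] v=[-0.3032]
Step 32: x=[7.5258] v=[-0.3102]
Step 33: x=[7.5100] v=[-0.3170]
Step 34: x=[7.4938] v=[-0.3235]
Step 35: x=[7.4773] v=[-0.3298]
Step 36: x=[7.4605] v=[-0.3358]
Step 37: x=[7.4434] v=[-0.3415]
Step 38: x=[7.4261] v=[-0.3470]
Step 39: x=[7.4085] v=[-0.3522]
Step 40: x=[7.3906] v=[-0.3571]
Step 41: x=[7.3725] v=[-0.3617]
Step 42: x=[7.3542] v=[-0.3660]
Step 43: x=[7.3357] v=[-0.3700]
Step 44: x=[7.3170] v=[-0.3738]
Step 45: x=[7.2981] v=[-0.3773]
Step 46: x=[7.2791] v=[-0.3805]
Step 47: x=[7.2599] v=[-0.3834]
Step 48: x=[7.2406] v=[-0.3859]
Step 49: x=[7.2212] v=[-0.3881]
Step 50: x=[7.2017] v=[-0.3900]
Step 51: x=[7.1821] v=[-0.3916]
Step 52: x=[7.1625] v=[-0.3929]
Step 53: x=[7.1428] v=[-0.3939]
Step 54: x=[7.1231] v=[-0.3946]
Step 55: x=[7.1034] v=[-0.3950]
Step 56: x=[7.0836] v=[-0.3951]
Step 57: x=[7.0639] v=[-0.3948]
Step 58: x=[7.0442] v=[-0.3942]
Step 59: x=[7.0245] v=[-0.3933]
Step 60: x=[7.0049] v=[-0.3921]
Step 61: x=[6.9854] v=[-0.3906]
Step 62: x=[6.9660] v=[-0.3888]
Step 63: x=[6.9467] v=[-0.3867]
Step 64: x=[6.9275] v=[-0.3843]
Step 65: x=[6.9084] v=[-0.3816]
Step 66: x=[6.8895] v=[-0.3786]
Step 67: x=[6.8707] v=[-0.3753]
Step 68: x=[6.8521] v=[-0.3717]
Step 69: x=[6.8337] v=[-0.3678]
Step 70: x=[6.8155] v=[-0.3636]
Step 71: x=[6.7975] v=[-0.3591]
Step 72: x=[6.7798] v=[-0.3543]
Step 73: x=[6.7623] v=[-0.3492]
Step 74: x=[6.7451] v=[-0.3438]
Step 75: x=[6.7282] v=[-0.3382]
v[0] did not become non-negative within 75 steps; using fallback time=3.7500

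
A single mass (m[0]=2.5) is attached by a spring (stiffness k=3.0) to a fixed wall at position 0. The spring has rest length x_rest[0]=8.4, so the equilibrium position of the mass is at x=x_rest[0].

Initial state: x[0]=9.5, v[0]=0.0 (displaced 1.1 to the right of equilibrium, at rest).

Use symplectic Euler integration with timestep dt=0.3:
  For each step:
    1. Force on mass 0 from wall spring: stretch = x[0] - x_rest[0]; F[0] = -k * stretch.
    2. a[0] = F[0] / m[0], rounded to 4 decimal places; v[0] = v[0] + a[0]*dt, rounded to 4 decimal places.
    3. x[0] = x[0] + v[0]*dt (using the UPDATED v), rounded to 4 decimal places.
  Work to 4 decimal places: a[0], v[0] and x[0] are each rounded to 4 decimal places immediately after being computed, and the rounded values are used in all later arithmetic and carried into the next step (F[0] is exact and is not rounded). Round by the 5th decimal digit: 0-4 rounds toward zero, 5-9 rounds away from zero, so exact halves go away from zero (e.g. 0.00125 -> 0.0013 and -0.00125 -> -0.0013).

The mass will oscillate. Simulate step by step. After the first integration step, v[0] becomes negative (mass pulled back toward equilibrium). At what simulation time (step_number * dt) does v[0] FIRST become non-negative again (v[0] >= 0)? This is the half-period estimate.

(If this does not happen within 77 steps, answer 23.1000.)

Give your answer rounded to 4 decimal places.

Step 0: x=[9.5000] v=[0.0000]
Step 1: x=[9.3812] v=[-0.3960]
Step 2: x=[9.1564] v=[-0.7492]
Step 3: x=[8.8500] v=[-1.0215]
Step 4: x=[8.4950] v=[-1.1835]
Step 5: x=[8.1297] v=[-1.2177]
Step 6: x=[7.7936] v=[-1.1204]
Step 7: x=[7.5230] v=[-0.9021]
Step 8: x=[7.3471] v=[-0.5864]
Step 9: x=[7.2849] v=[-0.2074]
Step 10: x=[7.3431] v=[0.1940]
First v>=0 after going negative at step 10, time=3.0000

Answer: 3.0000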